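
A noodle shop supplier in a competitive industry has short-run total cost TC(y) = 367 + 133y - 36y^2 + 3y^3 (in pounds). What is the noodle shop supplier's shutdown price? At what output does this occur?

£25 per unit, at y = 6

Short-run supply begins at min AVC. From VC = 133y - 36y^2 + 3y^3, AVC = 133 - 36y + 3y^2.
At the minimum of AVC, MC = AVC. MC = 133 - 72y + 9y^2; setting MC = AVC gives 6y^2 - 36y = 0, so y = 6. min AVC = 25.
The firm shuts down for any P below £25.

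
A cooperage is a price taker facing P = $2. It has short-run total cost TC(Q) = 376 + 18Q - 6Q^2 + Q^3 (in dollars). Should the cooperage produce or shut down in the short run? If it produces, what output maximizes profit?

Shut down

From TC, MC = TC'(Q) = 18 - 12Q + 3Q^2 and AVC = VC/Q = 18 - 6Q + Q^2.
The AVC parabola has its vertex at Q = 6/2 = 3, where AVC = 18 - 6·3 + 3^2 = $9.
Since P = $2 < min AVC = $9, price fails to cover variable cost at any output.
Best response: produce nothing and absorb the $376 fixed cost.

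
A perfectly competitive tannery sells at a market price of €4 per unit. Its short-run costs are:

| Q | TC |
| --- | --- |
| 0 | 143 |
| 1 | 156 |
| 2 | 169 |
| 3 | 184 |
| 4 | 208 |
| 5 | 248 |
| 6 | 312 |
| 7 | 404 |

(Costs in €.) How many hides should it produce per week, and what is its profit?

Compute π = P·Q − TC at each output: Q=0: -143; Q=1: -152; Q=2: -161; Q=3: -172; Q=4: -192; Q=5: -228; Q=6: -288; Q=7: -376.
Profit is highest at Q = 0. Equivalently, the lowest AVC in the table is 13/1 ≈ €13 at Q = 1, and P = €4 falls below it — price never covers variable cost, so the firm shuts down and loses only its fixed cost.

Q = 0 (shut down); profit = -€143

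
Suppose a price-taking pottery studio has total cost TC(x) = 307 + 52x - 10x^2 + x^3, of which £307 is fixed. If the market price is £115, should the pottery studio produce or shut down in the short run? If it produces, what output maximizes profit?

Produce at x = 9

From TC, MC = TC'(x) = 52 - 20x + 3x^2 and AVC = VC/x = 52 - 10x + x^2.
The AVC parabola has its vertex at x = 10/2 = 5, where AVC = 52 - 10·5 + 5^2 = £27.
Because £115 ≥ £27, revenue can cover variable cost; the firm operates.
Solving P = MC: -63 - 20x + 3x^2 = 0 ⇒ x = -7/3 or 9. On the upward-sloping branch, x* = 9.
Check: AVC at x = 9 is £43 ≤ P, so revenue covers variable cost.
Profit = P·x − TC = 115·9 − 694 = £341.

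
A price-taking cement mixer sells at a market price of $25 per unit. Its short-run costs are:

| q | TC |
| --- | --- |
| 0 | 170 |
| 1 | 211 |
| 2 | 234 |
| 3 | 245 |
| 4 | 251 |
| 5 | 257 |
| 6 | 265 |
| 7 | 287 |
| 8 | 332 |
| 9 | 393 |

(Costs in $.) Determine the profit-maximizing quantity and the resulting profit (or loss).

Tabulate TR − TC: q=0: -170; q=1: -186; q=2: -184; q=3: -170; q=4: -151; q=5: -132; q=6: -115; q=7: -112; q=8: -132; q=9: -168.
Profit is maximized at q = 7. AVC there is 117/7 = $16.71 ≤ P, so producing beats shutting down (which would give -$170).

q = 7; profit = -$112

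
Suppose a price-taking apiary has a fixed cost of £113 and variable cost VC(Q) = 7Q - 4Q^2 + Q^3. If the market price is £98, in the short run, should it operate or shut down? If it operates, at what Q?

From TC, MC = TC'(Q) = 7 - 8Q + 3Q^2 and AVC = VC/Q = 7 - 4Q + Q^2.
The AVC parabola has its vertex at Q = 4/2 = 2, where AVC = 7 - 4·2 + 2^2 = £3.
Because £98 ≥ £3, revenue can cover variable cost; the firm operates.
Solving P = MC: -91 - 8Q + 3Q^2 = 0 ⇒ Q = -13/3 or 7. On the upward-sloping branch, Q* = 7.
Check: AVC at Q = 7 is £28 ≤ P, so revenue covers variable cost.
Profit = P·Q − TC = 98·7 − 309 = £377.

Produce at Q = 7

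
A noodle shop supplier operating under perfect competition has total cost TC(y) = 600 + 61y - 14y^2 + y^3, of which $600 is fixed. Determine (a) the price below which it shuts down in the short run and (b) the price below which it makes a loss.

AVC = 61 - 14y + y^2; minimized at y = 7, giving min AVC = $12. That is the shutdown price.
ATC = 600/y + 61 - 14y + y^2. Setting dATC/dy = −600/y^2 − 14 + 2y = 0 gives y = 10 (since 2·10^3 − 14·10^2 = 600).
min ATC = 600/10 + 61 − 14·10 + 10^2 = $81. That is the break-even price.
For $12 ≤ P < $81 the firm produces at a loss; below $12 it shuts down.

Shutdown price = $12; break-even price = $81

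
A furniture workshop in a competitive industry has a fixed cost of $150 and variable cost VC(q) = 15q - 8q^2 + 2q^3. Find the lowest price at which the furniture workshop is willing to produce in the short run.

The firm shuts down when price falls below the minimum of average variable cost. AVC = VC/q = 15 - 8q + 2q^2.
At the minimum of AVC, MC = AVC. MC = 15 - 16q + 6q^2; setting MC = AVC gives 4q^2 - 8q = 0, so q = 2. min AVC = 7.
The firm shuts down for any P below $7.

$7 per unit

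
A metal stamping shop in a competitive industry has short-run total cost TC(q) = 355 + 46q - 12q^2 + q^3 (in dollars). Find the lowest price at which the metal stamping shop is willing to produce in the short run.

$10 per unit

The firm shuts down when price falls below the minimum of average variable cost. AVC = VC/q = 46 - 12q + q^2.
dAVC/dq = -12 + 2q = 0 gives q = 6. min AVC = 46 - 12·6 + 6^2 = 10.
So the shutdown price is $10.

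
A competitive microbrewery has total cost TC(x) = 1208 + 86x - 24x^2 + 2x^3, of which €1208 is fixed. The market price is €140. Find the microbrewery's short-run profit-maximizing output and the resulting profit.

Profit = -€236 at x = 9

AVC = 86 - 24x + 2x^2 has its minimum €14 at x = 6; price €140 clears that bar, so the firm operates.
MC = 86 - 48x + 6x^2. Setting P = MC and taking the root on the rising branch gives x* = 9.
TR = 140·9 = 1260. TC = 1208 + 288 = 1496. Profit = 1260 − 1496 = -€236.
That loss of €236 beats the €1208 the firm would lose by shutting down; producing recovers €972 of fixed cost.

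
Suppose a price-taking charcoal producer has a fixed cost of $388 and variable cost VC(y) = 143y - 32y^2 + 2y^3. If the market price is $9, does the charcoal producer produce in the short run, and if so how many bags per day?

Shut down

From TC, MC = TC'(y) = 143 - 64y + 6y^2 and AVC = VC/y = 143 - 32y + 2y^2.
AVC hits its minimum where MC = AVC, at y = 8, giving min AVC = 143 - 32·8 + 2·8^2 = $15.
P = $9 lies below min AVC = $15; no output level covers variable cost.
Best response: produce nothing and absorb the $388 fixed cost.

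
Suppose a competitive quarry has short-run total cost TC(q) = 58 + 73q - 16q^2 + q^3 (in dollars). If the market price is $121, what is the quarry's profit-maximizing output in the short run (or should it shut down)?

Produce at q = 12

Strip out fixed cost: VC = 73q - 16q^2 + q^3. Then AVC = 73 - 16q + q^2 and MC = 73 - 32q + 3q^2.
AVC hits its minimum where MC = AVC, at q = 8, giving min AVC = 73 - 16·8 + 8^2 = $9.
Since P = $121 ≥ min AVC = $9, price covers variable cost and the firm should produce.
P = MC gives -48 - 32q + 3q^2 = 0, with roots -4/3 and 12. Take the larger (rising MC): q* = 12.
Check: AVC at q = 12 is $25 ≤ P, so revenue covers variable cost.
Profit = P·q − TC = 121·12 − 358 = $1094.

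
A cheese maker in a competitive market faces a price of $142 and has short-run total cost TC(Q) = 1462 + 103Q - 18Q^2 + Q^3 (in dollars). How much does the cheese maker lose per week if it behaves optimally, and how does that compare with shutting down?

AVC = 103 - 18Q + Q^2; min AVC = $22 at Q = 9. Since P = $142 ≥ min AVC, the firm produces.
With MC = 103 - 36Q + 3Q^2, P = MC on the upward-sloping part at Q* = 13.
TR = 142·13 = 1846. TC = 1462 + 494 = 1956. Profit = 1846 − 1956 = -$110.
That loss of $110 beats the $1462 the firm would lose by shutting down; producing recovers $1352 of fixed cost.

Profit = -$110 at Q = 13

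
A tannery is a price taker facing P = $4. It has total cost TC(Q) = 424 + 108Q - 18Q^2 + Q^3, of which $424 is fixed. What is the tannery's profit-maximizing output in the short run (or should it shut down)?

Shut down

Strip out fixed cost: VC = 108Q - 18Q^2 + Q^3. Then AVC = 108 - 18Q + Q^2 and MC = 108 - 36Q + 3Q^2.
AVC is minimized where dAVC/dQ = -18 + 2Q = 0, at Q = 9; min AVC = 108 - 18·9 + 9^2 = $27.
P = $4 lies below min AVC = $27; no output level covers variable cost.
Best response: produce nothing and absorb the $424 fixed cost.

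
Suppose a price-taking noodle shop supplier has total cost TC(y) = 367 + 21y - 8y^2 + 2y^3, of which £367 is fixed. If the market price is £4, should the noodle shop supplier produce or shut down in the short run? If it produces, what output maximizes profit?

Variable cost is VC = 21y - 8y^2 + 2y^3, so AVC = VC/y = 21 - 8y + 2y^2 and MC = dTC/dy = 21 - 16y + 6y^2.
The AVC parabola has its vertex at y = 8/4 = 2, where AVC = 21 - 8·2 + 2·2^2 = £13.
Since P = £4 < min AVC = £13, price fails to cover variable cost at any output.
Best response: produce nothing and absorb the £367 fixed cost.

Shut down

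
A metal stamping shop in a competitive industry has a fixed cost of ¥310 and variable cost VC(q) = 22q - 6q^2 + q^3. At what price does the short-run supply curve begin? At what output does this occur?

Short-run supply begins at min AVC. From VC = 22q - 6q^2 + q^3, AVC = 22 - 6q + q^2.
At the minimum of AVC, MC = AVC. MC = 22 - 12q + 3q^2; setting MC = AVC gives 2q^2 - 6q = 0, so q = 3. min AVC = 13.
For P < ¥13 the firm produces nothing.

¥13 per unit, at q = 3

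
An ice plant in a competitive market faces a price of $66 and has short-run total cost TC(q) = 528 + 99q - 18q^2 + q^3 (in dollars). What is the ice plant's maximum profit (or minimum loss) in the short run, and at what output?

Profit = -$44 at q = 11

AVC = 99 - 18q + q^2; min AVC = $18 at q = 9. Since P = $66 ≥ min AVC, the firm produces.
With MC = 99 - 36q + 3q^2, P = MC on the upward-sloping part at q* = 11.
TR = 66·11 = 726. TC = 528 + 242 = 770. Profit = 726 − 770 = -$44.
Shutting down would mean losing the fixed cost of $528, so operating at a loss of $44 is better by $484.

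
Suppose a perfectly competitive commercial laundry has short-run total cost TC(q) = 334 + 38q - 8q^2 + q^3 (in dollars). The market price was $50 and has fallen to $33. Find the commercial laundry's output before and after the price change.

MC = 38 - 16q + 3q^2; the shutdown threshold is min AVC = $22 (at q = 4).
At P = $50 ≥ min AVC, set P = MC on the rising branch: q = 6.
At P = $33 ≥ min AVC, set P = MC: q = 5. The firm stays open but cuts output.

Output falls from 6 to 5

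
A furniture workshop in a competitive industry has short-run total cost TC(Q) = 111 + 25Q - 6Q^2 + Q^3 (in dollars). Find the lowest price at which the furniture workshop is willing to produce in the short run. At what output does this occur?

The shutdown price is the minimum of AVC. VC = 25Q - 6Q^2 + Q^3, so AVC = 25 - 6Q + Q^2.
At the minimum of AVC, MC = AVC. MC = 25 - 12Q + 3Q^2; setting MC = AVC gives 2Q^2 - 6Q = 0, so Q = 3. min AVC = 16.
For P < $16 the firm produces nothing.

$16 per unit, at Q = 3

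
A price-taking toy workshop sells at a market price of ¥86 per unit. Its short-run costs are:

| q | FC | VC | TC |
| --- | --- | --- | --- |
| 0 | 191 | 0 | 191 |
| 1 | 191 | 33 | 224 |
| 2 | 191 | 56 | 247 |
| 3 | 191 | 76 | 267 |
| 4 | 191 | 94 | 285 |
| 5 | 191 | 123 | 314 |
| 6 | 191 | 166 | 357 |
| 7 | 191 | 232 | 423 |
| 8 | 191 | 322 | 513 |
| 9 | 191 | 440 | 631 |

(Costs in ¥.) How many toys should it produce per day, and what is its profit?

Tabulate TR − TC: q=0: -191; q=1: -138; q=2: -75; q=3: -9; q=4: 59; q=5: 116; q=6: 159; q=7: 179; q=8: 175; q=9: 143.
Profit is maximized at q = 7. AVC there is 232/7 = ¥33.14 ≤ P, so producing beats shutting down (which would give -¥191).

q = 7; profit = ¥179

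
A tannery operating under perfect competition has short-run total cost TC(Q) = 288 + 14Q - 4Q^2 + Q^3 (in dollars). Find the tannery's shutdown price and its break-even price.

Shutdown price = $10; break-even price = $74

AVC = 14 - 4Q + Q^2; minimized at Q = 2, giving min AVC = $10. That is the shutdown price.
ATC = 288/Q + 14 - 4Q + Q^2. Setting dATC/dQ = −288/Q^2 − 4 + 2Q = 0 gives Q = 6 (since 2·6^3 − 4·6^2 = 288).
min ATC = 288/6 + 14 − 4·6 + 6^2 = $74. That is the break-even price.
For $10 ≤ P < $74 the firm produces at a loss; below $10 it shuts down.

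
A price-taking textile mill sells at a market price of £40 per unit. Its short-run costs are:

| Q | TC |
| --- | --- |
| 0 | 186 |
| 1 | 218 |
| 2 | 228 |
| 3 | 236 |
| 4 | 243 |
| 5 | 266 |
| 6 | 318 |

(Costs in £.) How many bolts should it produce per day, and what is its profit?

Q = 5; profit = -£66

Profit at each row (π = 40Q − TC): Q=0: -186; Q=1: -178; Q=2: -148; Q=3: -116; Q=4: -83; Q=5: -66; Q=6: -78.
Profit is maximized at Q = 5. AVC there is 80/5 = £16 ≤ P, so producing beats shutting down (which would give -£186).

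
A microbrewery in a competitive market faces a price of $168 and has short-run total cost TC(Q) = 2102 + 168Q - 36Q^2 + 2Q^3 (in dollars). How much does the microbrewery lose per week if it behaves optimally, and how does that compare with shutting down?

Profit = -$374 at Q = 12

AVC = 168 - 36Q + 2Q^2 has its minimum $6 at Q = 9; price $168 clears that bar, so the firm operates.
With MC = 168 - 72Q + 6Q^2, P = MC on the upward-sloping part at Q* = 12.
TR = 168·12 = 2016. TC = 2102 + 288 = 2390. Profit = 2016 − 2390 = -$374.
Shutting down would mean losing the fixed cost of $2102, so operating at a loss of $374 is better by $1728.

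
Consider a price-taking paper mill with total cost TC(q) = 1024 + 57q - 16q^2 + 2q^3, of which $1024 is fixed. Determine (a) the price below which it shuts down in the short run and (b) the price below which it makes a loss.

Shutdown price = $25; break-even price = $185

Shutdown price = min AVC. AVC = 57 - 16q + 2q^2, with vertex at q = 4 and minimum $25.
ATC = 1024/q + 57 - 16q + 2q^2. Setting dATC/dq = −1024/q^2 − 16 + 4q = 0 gives q = 8 (since 4·8^3 − 16·8^2 = 1024).
min ATC = 1024/8 + 57 − 16·8 + 2·8^2 = $185. That is the break-even price.
For $25 ≤ P < $185 the firm produces at a loss; below $25 it shuts down.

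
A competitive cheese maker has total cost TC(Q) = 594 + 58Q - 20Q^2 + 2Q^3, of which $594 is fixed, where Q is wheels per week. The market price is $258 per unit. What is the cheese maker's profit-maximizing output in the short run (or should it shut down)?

Produce at Q = 10

From TC, MC = TC'(Q) = 58 - 40Q + 6Q^2 and AVC = VC/Q = 58 - 20Q + 2Q^2.
AVC hits its minimum where MC = AVC, at Q = 5, giving min AVC = 58 - 20·5 + 2·5^2 = $8.
Since P = $258 ≥ min AVC = $8, price covers variable cost and the firm should produce.
Set P = MC: 258 = 58 - 40Q + 6Q^2 → -200 - 40Q + 6Q^2 = 0. The roots are Q = -10/3 and Q = 10; the profit-maximizing output is on the rising part of MC, so Q* = 10.
Check: AVC at Q = 10 is $58 ≤ P, so revenue covers variable cost.
Profit = P·Q − TC = 258·10 − 1174 = $1406.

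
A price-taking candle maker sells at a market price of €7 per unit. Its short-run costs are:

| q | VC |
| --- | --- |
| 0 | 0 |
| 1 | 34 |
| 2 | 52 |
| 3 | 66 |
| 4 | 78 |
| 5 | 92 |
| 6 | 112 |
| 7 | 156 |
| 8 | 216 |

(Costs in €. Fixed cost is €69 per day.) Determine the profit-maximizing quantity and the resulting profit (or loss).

q = 0 (shut down); profit = -€69

Tabulate TR − TC: q=0: -69; q=1: -96; q=2: -107; q=3: -114; q=4: -119; q=5: -126; q=6: -139; q=7: -176; q=8: -229.
Profit is highest at q = 0. Equivalently, the lowest AVC in the table is 92/5 ≈ €18.40 at q = 5, and P = €7 falls below it — price never covers variable cost, so the firm shuts down and loses only its fixed cost.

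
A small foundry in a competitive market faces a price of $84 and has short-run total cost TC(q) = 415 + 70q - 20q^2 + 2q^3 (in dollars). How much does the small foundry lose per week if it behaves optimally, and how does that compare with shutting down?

AVC = 70 - 20q + 2q^2 has its minimum $20 at q = 5; price $84 clears that bar, so the firm operates.
With MC = 70 - 40q + 6q^2, P = MC on the upward-sloping part at q* = 7.
TR = 84·7 = 588. TC = 415 + 196 = 611. Profit = 588 − 611 = -$23.
By producing, the firm covers all variable cost plus $392 of fixed cost; shutting down would lose the full $415.

Profit = -$23 at q = 7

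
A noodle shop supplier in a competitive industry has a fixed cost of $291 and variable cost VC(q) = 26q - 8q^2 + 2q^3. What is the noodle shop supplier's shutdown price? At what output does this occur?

$18 per unit, at q = 2

Short-run supply begins at min AVC. From VC = 26q - 8q^2 + 2q^3, AVC = 26 - 8q + 2q^2.
At the minimum of AVC, MC = AVC. MC = 26 - 16q + 6q^2; setting MC = AVC gives 4q^2 - 8q = 0, so q = 2. min AVC = 18.
So the shutdown price is $18.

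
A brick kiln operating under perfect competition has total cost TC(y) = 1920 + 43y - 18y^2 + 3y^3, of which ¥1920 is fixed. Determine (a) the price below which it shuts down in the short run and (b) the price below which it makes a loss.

Shutdown price = min AVC. AVC = 43 - 18y + 3y^2, with vertex at y = 3 and minimum ¥16.
ATC = 1920/y + 43 - 18y + 3y^2. Setting dATC/dy = −1920/y^2 − 18 + 6y = 0 gives y = 8 (since 6·8^3 − 18·8^2 = 1920).
min ATC = 1920/8 + 43 − 18·8 + 3·8^2 = ¥331. That is the break-even price.
Between these two prices the firm operates at a loss; above ¥331 it earns a profit.

Shutdown price = ¥16; break-even price = ¥331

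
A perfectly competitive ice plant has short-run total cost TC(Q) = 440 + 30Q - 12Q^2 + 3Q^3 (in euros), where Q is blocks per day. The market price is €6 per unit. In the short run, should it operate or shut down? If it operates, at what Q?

Variable cost is VC = 30Q - 12Q^2 + 3Q^3, so AVC = VC/Q = 30 - 12Q + 3Q^2 and MC = dTC/dQ = 30 - 24Q + 9Q^2.
AVC hits its minimum where MC = AVC, at Q = 2, giving min AVC = 30 - 12·2 + 3·2^2 = €18.
Since P = €6 < min AVC = €18, price fails to cover variable cost at any output.
Best response: produce nothing and absorb the €440 fixed cost.

Shut down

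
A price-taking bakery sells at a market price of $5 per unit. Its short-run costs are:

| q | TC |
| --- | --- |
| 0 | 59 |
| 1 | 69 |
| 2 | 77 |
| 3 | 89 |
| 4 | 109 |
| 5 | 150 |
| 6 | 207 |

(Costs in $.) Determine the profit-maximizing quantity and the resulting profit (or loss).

Tabulate TR − TC: q=0: -59; q=1: -64; q=2: -67; q=3: -74; q=4: -89; q=5: -125; q=6: -177.
Profit is highest at q = 0. Equivalently, the lowest AVC in the table is 18/2 ≈ $9 at q = 2, and P = $5 falls below it — price never covers variable cost, so the firm shuts down and loses only its fixed cost.

q = 0 (shut down); profit = -$59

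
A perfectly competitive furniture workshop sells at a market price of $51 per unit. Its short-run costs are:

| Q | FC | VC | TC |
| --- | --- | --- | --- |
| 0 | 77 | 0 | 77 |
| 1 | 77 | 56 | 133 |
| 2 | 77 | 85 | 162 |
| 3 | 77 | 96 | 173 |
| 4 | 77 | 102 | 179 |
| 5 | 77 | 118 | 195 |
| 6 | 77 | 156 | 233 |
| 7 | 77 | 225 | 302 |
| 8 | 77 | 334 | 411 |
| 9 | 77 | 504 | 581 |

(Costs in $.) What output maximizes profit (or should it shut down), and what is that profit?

Compute π = P·Q − TC at each output: Q=0: -77; Q=1: -82; Q=2: -60; Q=3: -20; Q=4: 25; Q=5: 60; Q=6: 73; Q=7: 55; Q=8: -3; Q=9: -122.
Profit is maximized at Q = 6. AVC there is 156/6 = $26 ≤ P, so producing beats shutting down (which would give -$77).

Q = 6; profit = $73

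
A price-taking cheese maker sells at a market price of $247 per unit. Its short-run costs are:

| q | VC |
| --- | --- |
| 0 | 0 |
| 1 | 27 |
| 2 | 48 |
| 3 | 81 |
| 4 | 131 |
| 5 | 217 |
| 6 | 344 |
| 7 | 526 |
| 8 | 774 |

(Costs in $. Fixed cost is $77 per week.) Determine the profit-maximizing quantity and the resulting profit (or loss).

Tabulate TR − TC: q=0: -77; q=1: 143; q=2: 369; q=3: 583; q=4: 780; q=5: 941; q=6: 1061; q=7: 1126; q=8: 1125.
Profit is maximized at q = 7. AVC there is 526/7 = $75.14 ≤ P, so producing beats shutting down (which would give -$77).

q = 7; profit = $1126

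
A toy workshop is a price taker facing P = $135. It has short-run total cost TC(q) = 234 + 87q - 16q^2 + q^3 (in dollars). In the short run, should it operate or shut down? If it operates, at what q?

Variable cost is VC = 87q - 16q^2 + q^3, so AVC = VC/q = 87 - 16q + q^2 and MC = dTC/dq = 87 - 32q + 3q^2.
AVC hits its minimum where MC = AVC, at q = 8, giving min AVC = 87 - 16·8 + 8^2 = $23.
Because $135 ≥ $23, revenue can cover variable cost; the firm operates.
Solving P = MC: -48 - 32q + 3q^2 = 0 ⇒ q = -4/3 or 12. On the upward-sloping branch, q* = 12.
Check: AVC at q = 12 is $39 ≤ P, so revenue covers variable cost.
Profit = P·q − TC = 135·12 − 702 = $918.

Produce at q = 12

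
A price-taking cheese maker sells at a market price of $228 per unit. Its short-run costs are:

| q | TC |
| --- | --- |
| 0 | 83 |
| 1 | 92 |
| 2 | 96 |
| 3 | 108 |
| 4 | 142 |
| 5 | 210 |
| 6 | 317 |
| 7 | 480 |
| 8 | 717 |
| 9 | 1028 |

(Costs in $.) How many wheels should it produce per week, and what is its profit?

Compute π = P·q − TC at each output: q=0: -83; q=1: 136; q=2: 360; q=3: 576; q=4: 770; q=5: 930; q=6: 1051; q=7: 1116; q=8: 1107; q=9: 1024.
Profit is maximized at q = 7. AVC there is 397/7 = $56.71 ≤ P, so producing beats shutting down (which would give -$83).

q = 7; profit = $1116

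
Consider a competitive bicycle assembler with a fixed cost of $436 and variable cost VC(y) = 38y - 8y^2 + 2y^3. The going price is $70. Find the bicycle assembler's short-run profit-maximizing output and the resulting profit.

AVC = 38 - 8y + 2y^2 has its minimum $30 at y = 2; price $70 clears that bar, so the firm operates.
With MC = 38 - 16y + 6y^2, P = MC on the upward-sloping part at y* = 4.
TR = 70·4 = 280. TC = 436 + 152 = 588. Profit = 280 − 588 = -$308.
Shutting down would mean losing the fixed cost of $436, so operating at a loss of $308 is better by $128.

Profit = -$308 at y = 4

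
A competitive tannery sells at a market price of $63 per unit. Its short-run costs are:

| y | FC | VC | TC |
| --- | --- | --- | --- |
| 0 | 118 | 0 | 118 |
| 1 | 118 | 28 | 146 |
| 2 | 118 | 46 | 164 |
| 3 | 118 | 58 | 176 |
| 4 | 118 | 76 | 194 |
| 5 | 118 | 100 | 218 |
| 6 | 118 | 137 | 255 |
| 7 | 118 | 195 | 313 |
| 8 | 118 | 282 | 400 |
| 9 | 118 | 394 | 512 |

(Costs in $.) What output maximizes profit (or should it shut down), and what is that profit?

y = 7; profit = $128

Compute π = P·y − TC at each output: y=0: -118; y=1: -83; y=2: -38; y=3: 13; y=4: 58; y=5: 97; y=6: 123; y=7: 128; y=8: 104; y=9: 55.
Profit is maximized at y = 7. AVC there is 195/7 = $27.86 ≤ P, so producing beats shutting down (which would give -$118).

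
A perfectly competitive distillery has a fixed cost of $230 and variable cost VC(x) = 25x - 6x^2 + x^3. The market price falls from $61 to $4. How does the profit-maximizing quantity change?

Output falls from 6 to 0 (the firm shuts down)

MC = 25 - 12x + 3x^2; the shutdown threshold is min AVC = $16 (at x = 3).
At P = $61 ≥ min AVC, set P = MC on the rising branch: x = 6.
At P = $4 < min AVC = $16, price no longer covers variable cost at any output, so the firm shuts down: x = 0.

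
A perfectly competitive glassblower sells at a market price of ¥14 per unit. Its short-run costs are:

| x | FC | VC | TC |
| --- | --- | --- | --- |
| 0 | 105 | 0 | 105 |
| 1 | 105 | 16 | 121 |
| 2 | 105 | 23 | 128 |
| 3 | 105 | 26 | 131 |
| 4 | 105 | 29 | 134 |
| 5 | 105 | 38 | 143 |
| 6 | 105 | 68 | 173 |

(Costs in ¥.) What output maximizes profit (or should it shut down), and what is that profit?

Tabulate TR − TC: x=0: -105; x=1: -107; x=2: -100; x=3: -89; x=4: -78; x=5: -73; x=6: -89.
Profit is maximized at x = 5. AVC there is 38/5 = ¥7.60 ≤ P, so producing beats shutting down (which would give -¥105).

x = 5; profit = -¥73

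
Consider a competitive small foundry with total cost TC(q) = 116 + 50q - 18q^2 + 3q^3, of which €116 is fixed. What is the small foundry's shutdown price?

€23 per unit

The shutdown price is the minimum of AVC. VC = 50q - 18q^2 + 3q^3, so AVC = 50 - 18q + 3q^2.
At the minimum of AVC, MC = AVC. MC = 50 - 36q + 9q^2; setting MC = AVC gives 6q^2 - 18q = 0, so q = 3. min AVC = 23.
The firm shuts down for any P below €23.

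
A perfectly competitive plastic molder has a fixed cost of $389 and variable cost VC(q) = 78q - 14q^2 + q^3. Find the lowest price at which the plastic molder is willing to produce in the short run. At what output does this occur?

The shutdown price is the minimum of AVC. VC = 78q - 14q^2 + q^3, so AVC = 78 - 14q + q^2.
dAVC/dq = -14 + 2q = 0 gives q = 7. min AVC = 78 - 14·7 + 7^2 = 29.
So the shutdown price is $29.

$29 per unit, at q = 7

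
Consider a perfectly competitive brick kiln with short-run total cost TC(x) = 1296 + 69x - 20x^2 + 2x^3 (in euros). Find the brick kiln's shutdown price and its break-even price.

Shutdown price = min AVC. AVC = 69 - 20x + 2x^2, with vertex at x = 5 and minimum €19.
ATC = 1296/x + 69 - 20x + 2x^2. Setting dATC/dx = −1296/x^2 − 20 + 4x = 0 gives x = 9 (since 4·9^3 − 20·9^2 = 1296).
min ATC = 1296/9 + 69 − 20·9 + 2·9^2 = €195. That is the break-even price.
For €19 ≤ P < €195 the firm produces at a loss; below €19 it shuts down.

Shutdown price = €19; break-even price = €195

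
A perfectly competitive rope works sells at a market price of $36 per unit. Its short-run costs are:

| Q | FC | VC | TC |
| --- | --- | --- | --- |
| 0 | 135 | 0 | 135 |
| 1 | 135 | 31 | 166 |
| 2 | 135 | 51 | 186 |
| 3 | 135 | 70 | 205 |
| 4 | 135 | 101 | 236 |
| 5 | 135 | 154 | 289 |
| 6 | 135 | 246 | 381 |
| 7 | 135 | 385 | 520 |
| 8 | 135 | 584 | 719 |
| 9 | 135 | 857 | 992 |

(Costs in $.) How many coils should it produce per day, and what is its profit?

Q = 4; profit = -$92

Compute π = P·Q − TC at each output: Q=0: -135; Q=1: -130; Q=2: -114; Q=3: -97; Q=4: -92; Q=5: -109; Q=6: -165; Q=7: -268; Q=8: -431; Q=9: -668.
Profit is maximized at Q = 4. AVC there is 101/4 = $25.25 ≤ P, so producing beats shutting down (which would give -$135).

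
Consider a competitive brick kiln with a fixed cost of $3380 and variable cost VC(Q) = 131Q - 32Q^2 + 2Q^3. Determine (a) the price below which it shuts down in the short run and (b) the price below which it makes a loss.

Shutdown price = $3; break-even price = $313

Shutdown price = min AVC. AVC = 131 - 32Q + 2Q^2, with vertex at Q = 8 and minimum $3.
ATC = 3380/Q + 131 - 32Q + 2Q^2. Setting dATC/dQ = −3380/Q^2 − 32 + 4Q = 0 gives Q = 13 (since 4·13^3 − 32·13^2 = 3380).
min ATC = 3380/13 + 131 − 32·13 + 2·13^2 = $313. That is the break-even price.
For $3 ≤ P < $313 the firm produces at a loss; below $3 it shuts down.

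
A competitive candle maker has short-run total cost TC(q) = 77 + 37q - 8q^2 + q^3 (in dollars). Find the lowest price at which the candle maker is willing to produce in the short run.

$21 per unit

The firm shuts down when price falls below the minimum of average variable cost. AVC = VC/q = 37 - 8q + q^2.
dAVC/dq = -8 + 2q = 0 gives q = 4. min AVC = 37 - 8·4 + 4^2 = 21.
So the shutdown price is $21.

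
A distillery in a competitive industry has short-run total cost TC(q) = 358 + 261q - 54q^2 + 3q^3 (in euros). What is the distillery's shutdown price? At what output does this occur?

Short-run supply begins at min AVC. From VC = 261q - 54q^2 + 3q^3, AVC = 261 - 54q + 3q^2.
dAVC/dq = -54 + 6q = 0 gives q = 9. min AVC = 261 - 54·9 + 3·9^2 = 18.
So the shutdown price is €18.

€18 per unit, at q = 9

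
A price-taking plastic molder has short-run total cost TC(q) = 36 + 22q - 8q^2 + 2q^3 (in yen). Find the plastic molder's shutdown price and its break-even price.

AVC = 22 - 8q + 2q^2; minimized at q = 2, giving min AVC = ¥14. That is the shutdown price.
ATC = 36/q + 22 - 8q + 2q^2. Setting dATC/dq = −36/q^2 − 8 + 4q = 0 gives q = 3 (since 4·3^3 − 8·3^2 = 36).
min ATC = 36/3 + 22 − 8·3 + 2·3^2 = ¥28. That is the break-even price.
Between these two prices the firm operates at a loss; above ¥28 it earns a profit.

Shutdown price = ¥14; break-even price = ¥28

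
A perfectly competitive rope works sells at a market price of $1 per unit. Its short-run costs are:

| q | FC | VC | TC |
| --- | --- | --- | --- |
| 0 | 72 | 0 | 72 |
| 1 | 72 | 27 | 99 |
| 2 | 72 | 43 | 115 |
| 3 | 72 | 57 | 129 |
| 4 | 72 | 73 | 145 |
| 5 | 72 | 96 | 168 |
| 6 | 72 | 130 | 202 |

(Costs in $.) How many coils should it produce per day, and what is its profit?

Compute π = P·q − TC at each output: q=0: -72; q=1: -98; q=2: -113; q=3: -126; q=4: -141; q=5: -163; q=6: -196.
Profit is highest at q = 0. Equivalently, the lowest AVC in the table is 73/4 ≈ $18.25 at q = 4, and P = $1 falls below it — price never covers variable cost, so the firm shuts down and loses only its fixed cost.

q = 0 (shut down); profit = -$72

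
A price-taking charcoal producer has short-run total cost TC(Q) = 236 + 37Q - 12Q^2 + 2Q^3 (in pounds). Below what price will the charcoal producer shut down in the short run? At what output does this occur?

The firm shuts down when price falls below the minimum of average variable cost. AVC = VC/Q = 37 - 12Q + 2Q^2.
dAVC/dQ = -12 + 4Q = 0 gives Q = 3. min AVC = 37 - 12·3 + 2·3^2 = 19.
So the shutdown price is £19.

£19 per unit, at Q = 3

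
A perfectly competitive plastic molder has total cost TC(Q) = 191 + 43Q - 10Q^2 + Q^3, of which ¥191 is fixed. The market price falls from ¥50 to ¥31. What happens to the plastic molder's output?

MC = 43 - 20Q + 3Q^2; the shutdown threshold is min AVC = ¥18 (at Q = 5).
At P = ¥50 ≥ min AVC, set P = MC on the rising branch: Q = 7.
At P = ¥31 ≥ min AVC, set P = MC: Q = 6. The firm stays open but cuts output.

Output falls from 7 to 6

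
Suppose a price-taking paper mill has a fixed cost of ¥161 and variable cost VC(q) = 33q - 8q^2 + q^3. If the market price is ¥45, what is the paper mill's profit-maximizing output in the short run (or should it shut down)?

Strip out fixed cost: VC = 33q - 8q^2 + q^3. Then AVC = 33 - 8q + q^2 and MC = 33 - 16q + 3q^2.
AVC is minimized where dAVC/dq = -8 + 2q = 0, at q = 4; min AVC = 33 - 8·4 + 4^2 = ¥17.
Since P = ¥45 ≥ min AVC = ¥17, price covers variable cost and the firm should produce.
Solving P = MC: -12 - 16q + 3q^2 = 0 ⇒ q = -2/3 or 6. On the upward-sloping branch, q* = 6.
Check: AVC at q = 6 is ¥21 ≤ P, so revenue covers variable cost.
Profit = P·q − TC = 45·6 − 287 = -¥17, a loss, but smaller than the ¥161 fixed cost the firm would lose by shutting down.

Produce at q = 6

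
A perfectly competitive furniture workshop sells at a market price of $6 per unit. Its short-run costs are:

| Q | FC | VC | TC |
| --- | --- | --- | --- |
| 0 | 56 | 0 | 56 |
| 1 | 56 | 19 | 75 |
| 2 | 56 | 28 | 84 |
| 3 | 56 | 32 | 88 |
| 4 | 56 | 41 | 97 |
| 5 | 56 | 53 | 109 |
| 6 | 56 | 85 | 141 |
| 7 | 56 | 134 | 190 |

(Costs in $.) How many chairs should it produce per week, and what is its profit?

Q = 0 (shut down); profit = -$56

Compute π = P·Q − TC at each output: Q=0: -56; Q=1: -69; Q=2: -72; Q=3: -70; Q=4: -73; Q=5: -79; Q=6: -105; Q=7: -148.
Profit is highest at Q = 0. Equivalently, the lowest AVC in the table is 41/4 ≈ $10.25 at Q = 4, and P = $6 falls below it — price never covers variable cost, so the firm shuts down and loses only its fixed cost.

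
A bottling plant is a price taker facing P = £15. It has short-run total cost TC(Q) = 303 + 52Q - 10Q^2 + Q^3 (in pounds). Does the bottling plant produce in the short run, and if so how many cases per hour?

Shut down

From TC, MC = TC'(Q) = 52 - 20Q + 3Q^2 and AVC = VC/Q = 52 - 10Q + Q^2.
AVC hits its minimum where MC = AVC, at Q = 5, giving min AVC = 52 - 10·5 + 5^2 = £27.
Since P = £15 < min AVC = £27, price fails to cover variable cost at any output.
The firm minimizes its loss by shutting down and losing only its fixed cost of £303.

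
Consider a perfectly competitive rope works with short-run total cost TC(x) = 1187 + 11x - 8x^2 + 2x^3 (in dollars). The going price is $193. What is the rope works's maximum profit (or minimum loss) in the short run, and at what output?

AVC = 11 - 8x + 2x^2; min AVC = $3 at x = 2. Since P = $193 ≥ min AVC, the firm produces.
MC = 11 - 16x + 6x^2. Setting P = MC and taking the root on the rising branch gives x* = 7.
TR = 193·7 = 1351. TC = 1187 + 371 = 1558. Profit = 1351 − 1558 = -$207.
By producing, the firm covers all variable cost plus $980 of fixed cost; shutting down would lose the full $1187.

Profit = -$207 at x = 7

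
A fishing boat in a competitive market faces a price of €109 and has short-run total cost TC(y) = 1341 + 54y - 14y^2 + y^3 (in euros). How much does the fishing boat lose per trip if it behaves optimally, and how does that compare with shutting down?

AVC = 54 - 14y + y^2; min AVC = €5 at y = 7. Since P = €109 ≥ min AVC, the firm produces.
MC = 54 - 28y + 3y^2. Setting P = MC and taking the root on the rising branch gives y* = 11.
TR = 109·11 = 1199. TC = 1341 + 231 = 1572. Profit = 1199 − 1572 = -€373.
By producing, the firm covers all variable cost plus €968 of fixed cost; shutting down would lose the full €1341.

Profit = -€373 at y = 11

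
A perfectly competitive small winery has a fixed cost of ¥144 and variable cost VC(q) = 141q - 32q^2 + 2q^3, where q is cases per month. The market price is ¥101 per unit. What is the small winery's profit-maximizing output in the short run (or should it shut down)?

Produce at q = 10

Variable cost is VC = 141q - 32q^2 + 2q^3, so AVC = VC/q = 141 - 32q + 2q^2 and MC = dTC/dq = 141 - 64q + 6q^2.
AVC hits its minimum where MC = AVC, at q = 8, giving min AVC = 141 - 32·8 + 2·8^2 = ¥13.
Because ¥101 ≥ ¥13, revenue can cover variable cost; the firm operates.
Solving P = MC: 40 - 64q + 6q^2 = 0 ⇒ q = 2/3 or 10. On the upward-sloping branch, q* = 10.
Check: AVC at q = 10 is ¥21 ≤ P, so revenue covers variable cost.
Profit = P·q − TC = 101·10 − 354 = ¥656.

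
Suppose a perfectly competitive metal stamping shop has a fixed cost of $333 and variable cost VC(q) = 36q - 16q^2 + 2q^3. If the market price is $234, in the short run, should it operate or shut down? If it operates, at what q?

Produce at q = 9

From TC, MC = TC'(q) = 36 - 32q + 6q^2 and AVC = VC/q = 36 - 16q + 2q^2.
AVC is minimized where dAVC/dq = -16 + 4q = 0, at q = 4; min AVC = 36 - 16·4 + 2·4^2 = $4.
Because $234 ≥ $4, revenue can cover variable cost; the firm operates.
Solving P = MC: -198 - 32q + 6q^2 = 0 ⇒ q = -11/3 or 9. On the upward-sloping branch, q* = 9.
Check: AVC at q = 9 is $54 ≤ P, so revenue covers variable cost.
Profit = P·q − TC = 234·9 − 819 = $1287.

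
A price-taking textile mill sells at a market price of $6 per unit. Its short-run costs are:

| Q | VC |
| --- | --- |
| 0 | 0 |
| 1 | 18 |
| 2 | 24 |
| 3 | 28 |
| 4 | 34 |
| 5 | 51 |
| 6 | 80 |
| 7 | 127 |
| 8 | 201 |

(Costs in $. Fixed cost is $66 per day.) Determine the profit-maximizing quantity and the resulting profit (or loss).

Q = 0 (shut down); profit = -$66

Compute π = P·Q − TC at each output: Q=0: -66; Q=1: -78; Q=2: -78; Q=3: -76; Q=4: -76; Q=5: -87; Q=6: -110; Q=7: -151; Q=8: -219.
Profit is highest at Q = 0. Equivalently, the lowest AVC in the table is 34/4 ≈ $8.50 at Q = 4, and P = $6 falls below it — price never covers variable cost, so the firm shuts down and loses only its fixed cost.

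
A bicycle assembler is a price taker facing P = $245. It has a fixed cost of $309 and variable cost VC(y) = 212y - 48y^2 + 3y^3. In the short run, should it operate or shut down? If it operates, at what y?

Variable cost is VC = 212y - 48y^2 + 3y^3, so AVC = VC/y = 212 - 48y + 3y^2 and MC = dTC/dy = 212 - 96y + 9y^2.
AVC is minimized where dAVC/dy = -48 + 6y = 0, at y = 8; min AVC = 212 - 48·8 + 3·8^2 = $20.
P = $245 exceeds min AVC = $20, so the firm stays open.
Set P = MC: 245 = 212 - 96y + 9y^2 → -33 - 96y + 9y^2 = 0. The roots are y = -1/3 and y = 11; the profit-maximizing output is on the rising part of MC, so y* = 11.
Check: AVC at y = 11 is $47 ≤ P, so revenue covers variable cost.
Profit = P·y − TC = 245·11 − 826 = $1869.

Produce at y = 11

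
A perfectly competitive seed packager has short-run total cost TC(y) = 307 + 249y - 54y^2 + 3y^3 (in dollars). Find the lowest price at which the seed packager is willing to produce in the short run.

$6 per unit

Short-run supply begins at min AVC. From VC = 249y - 54y^2 + 3y^3, AVC = 249 - 54y + 3y^2.
dAVC/dy = -54 + 6y = 0 gives y = 9. min AVC = 249 - 54·9 + 3·9^2 = 6.
The firm shuts down for any P below $6.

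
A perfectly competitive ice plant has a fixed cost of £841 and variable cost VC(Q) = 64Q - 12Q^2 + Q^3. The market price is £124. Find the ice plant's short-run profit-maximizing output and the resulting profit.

Profit = -£41 at Q = 10

AVC = 64 - 12Q + Q^2; min AVC = £28 at Q = 6. Since P = £124 ≥ min AVC, the firm produces.
MC = 64 - 24Q + 3Q^2. Setting P = MC and taking the root on the rising branch gives Q* = 10.
TR = 124·10 = 1240. TC = 841 + 440 = 1281. Profit = 1240 − 1281 = -£41.
That loss of £41 beats the £841 the firm would lose by shutting down; producing recovers £800 of fixed cost.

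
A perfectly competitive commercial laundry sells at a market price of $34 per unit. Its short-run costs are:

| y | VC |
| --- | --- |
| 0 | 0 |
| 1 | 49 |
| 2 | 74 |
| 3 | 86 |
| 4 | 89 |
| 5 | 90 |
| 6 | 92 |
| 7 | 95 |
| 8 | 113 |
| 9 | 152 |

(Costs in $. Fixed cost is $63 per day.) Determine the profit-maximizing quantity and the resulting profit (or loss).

y = 8; profit = $96

Compute π = P·y − TC at each output: y=0: -63; y=1: -78; y=2: -69; y=3: -47; y=4: -16; y=5: 17; y=6: 49; y=7: 80; y=8: 96; y=9: 91.
Profit is maximized at y = 8. AVC there is 113/8 = $14.12 ≤ P, so producing beats shutting down (which would give -$63).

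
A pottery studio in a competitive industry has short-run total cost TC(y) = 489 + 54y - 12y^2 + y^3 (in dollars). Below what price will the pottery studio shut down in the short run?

Short-run supply begins at min AVC. From VC = 54y - 12y^2 + y^3, AVC = 54 - 12y + y^2.
At the minimum of AVC, MC = AVC. MC = 54 - 24y + 3y^2; setting MC = AVC gives 2y^2 - 12y = 0, so y = 6. min AVC = 18.
The firm shuts down for any P below $18.

$18 per unit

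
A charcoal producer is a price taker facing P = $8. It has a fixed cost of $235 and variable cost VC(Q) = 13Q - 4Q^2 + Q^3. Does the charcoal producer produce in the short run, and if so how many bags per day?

Shut down

Strip out fixed cost: VC = 13Q - 4Q^2 + Q^3. Then AVC = 13 - 4Q + Q^2 and MC = 13 - 8Q + 3Q^2.
AVC hits its minimum where MC = AVC, at Q = 2, giving min AVC = 13 - 4·2 + 2^2 = $9.
With P < min AVC ($8 < $9), every unit sold adds to the loss.
Shutting down limits the loss to fixed cost, $235.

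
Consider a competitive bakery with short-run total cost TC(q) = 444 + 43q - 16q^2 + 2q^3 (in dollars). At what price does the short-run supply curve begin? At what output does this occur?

$11 per unit, at q = 4

The firm shuts down when price falls below the minimum of average variable cost. AVC = VC/q = 43 - 16q + 2q^2.
dAVC/dq = -16 + 4q = 0 gives q = 4. min AVC = 43 - 16·4 + 2·4^2 = 11.
For P < $11 the firm produces nothing.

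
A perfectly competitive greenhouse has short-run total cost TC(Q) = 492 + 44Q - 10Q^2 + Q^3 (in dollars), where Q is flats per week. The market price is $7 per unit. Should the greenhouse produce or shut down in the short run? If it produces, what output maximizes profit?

Shut down

Strip out fixed cost: VC = 44Q - 10Q^2 + Q^3. Then AVC = 44 - 10Q + Q^2 and MC = 44 - 20Q + 3Q^2.
AVC is minimized where dAVC/dQ = -10 + 2Q = 0, at Q = 5; min AVC = 44 - 10·5 + 5^2 = $19.
Since P = $7 < min AVC = $19, price fails to cover variable cost at any output.
Best response: produce nothing and absorb the $492 fixed cost.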